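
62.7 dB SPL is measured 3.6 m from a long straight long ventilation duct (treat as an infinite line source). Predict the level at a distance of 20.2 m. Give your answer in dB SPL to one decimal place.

Line-source attenuation: ΔL = 10·log₁₀(r₂/r₁) = 10·log₁₀(20.2/3.6) = 7.490 dB.
L₂ = 62.7 − 10·log₁₀(20.2/3.6) = 62.7 − 7.490 = 55.21 dB SPL.

55.2 dB SPL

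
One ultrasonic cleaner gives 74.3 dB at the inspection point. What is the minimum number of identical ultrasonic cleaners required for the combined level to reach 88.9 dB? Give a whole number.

The shortfall is 88.9 − 74.3 = 14.6 dB, and N units add 10·log₁₀ N, so need 10·log₁₀ N ≥ 14.6.
N ≥ 10^(14.6/10) = 28.840, so N = 29.

29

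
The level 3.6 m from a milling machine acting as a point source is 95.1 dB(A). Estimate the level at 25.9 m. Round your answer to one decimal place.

Point-source attenuation: ΔL = 20·log₁₀(r₂/r₁) = 20·log₁₀(25.9/3.6) = 17.140 dB.
L₂ = 95.1 − 20·log₁₀(25.9/3.6) = 95.1 − 17.140 = 77.96 dB(A).

78.0 dB(A)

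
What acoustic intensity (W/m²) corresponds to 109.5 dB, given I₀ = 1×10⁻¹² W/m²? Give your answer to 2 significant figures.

0.089 W/m²

L = 10·log₁₀(I/I₀) ⇒ I = I₀·10^(L/10) = 10⁻¹² × 10^10.95.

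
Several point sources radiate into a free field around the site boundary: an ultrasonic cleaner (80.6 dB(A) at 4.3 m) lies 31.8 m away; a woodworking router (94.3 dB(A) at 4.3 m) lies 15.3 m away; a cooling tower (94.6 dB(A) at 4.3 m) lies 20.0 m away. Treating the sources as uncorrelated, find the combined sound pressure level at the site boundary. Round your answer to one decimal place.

First find each source's level at the receiver (point-source: −20·log₁₀(r/r_ref)), then combine on an intensity basis.
ultrasonic cleaner: 80.6 − 20·log₁₀(31.8/4.3) = 80.6 − 17.38 = 63.22 dB(A).
woodworking router: 94.3 − 20·log₁₀(15.3/4.3) = 94.3 − 11.02 = 83.28 dB(A).
cooling tower: 94.6 − 20·log₁₀(20.0/4.3) = 94.6 − 13.35 = 81.25 dB(A).
Σ 10^(L/10) = 3.480e+08 → L_total = 10·log₁₀(3.480e+08) = 85.42 dB(A).

85.4 dB(A)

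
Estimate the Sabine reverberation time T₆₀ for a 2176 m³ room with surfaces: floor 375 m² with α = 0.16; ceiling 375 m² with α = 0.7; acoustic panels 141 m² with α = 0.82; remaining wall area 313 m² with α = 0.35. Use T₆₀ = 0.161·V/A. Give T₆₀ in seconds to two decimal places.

0.64 s

A = Σ Sᵢαᵢ = 375·0.16 + 375·0.7 + 141·0.82 + 313·0.35 = 547.67 m².
T₆₀ = 0.161·V/A = 0.161·2176/547.67 = 0.640 s.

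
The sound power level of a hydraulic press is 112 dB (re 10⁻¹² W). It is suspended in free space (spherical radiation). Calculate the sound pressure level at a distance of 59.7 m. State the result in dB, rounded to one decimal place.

Free-field spherical radiation: L_p = L_w − 10·log₁₀(4π·r²), r = 59.7 m.
4π·r² = 4.479e+04 m², 10·log₁₀ of that is 46.512 dB.
L_p = 112 − 46.512 = 65.49 dB.

65.5 dB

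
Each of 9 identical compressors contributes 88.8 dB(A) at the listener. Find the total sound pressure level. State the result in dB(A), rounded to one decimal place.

L_total = L₁ + 10·log₁₀ N for N identical incoherent sources.
L_total = 88.8 + 10·log₁₀(9) = 88.8 + 9.542 = 98.34 dB(A).

98.3 dB(A)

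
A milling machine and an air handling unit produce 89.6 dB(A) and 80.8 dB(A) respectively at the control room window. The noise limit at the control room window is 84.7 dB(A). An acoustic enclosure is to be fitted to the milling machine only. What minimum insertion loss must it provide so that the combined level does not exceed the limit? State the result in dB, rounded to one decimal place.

Everything except the milling machine sums to 10^(80.8/10) = 1.202e+08 in linear terms, 80.80 dB(A).
To meet 84.7 dB(A) overall, the treated milling machine may contribute at most 10^(84.7/10) − 1.202e+08 = 1.749e+08, i.e. 82.43 dB(A).
Required insertion loss = 89.6 − 82.43 = 7.17 dB.

7.2 dB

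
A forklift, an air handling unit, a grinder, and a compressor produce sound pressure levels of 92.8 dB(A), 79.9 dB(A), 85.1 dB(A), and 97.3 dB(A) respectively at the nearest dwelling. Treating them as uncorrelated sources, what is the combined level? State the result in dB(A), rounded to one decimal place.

98.9 dB(A)

Incoherent sources combine by intensity addition: L_total = 10·log₁₀(Σ 10^(L_i/10)).
Σ 10^(L/10) = 10^(92.8/10) + 10^(79.9/10) + 10^(85.1/10) + 10^(97.3/10) = 7.697e+09.
L_total = 10·log₁₀(7.697e+09) = 98.86 dB(A).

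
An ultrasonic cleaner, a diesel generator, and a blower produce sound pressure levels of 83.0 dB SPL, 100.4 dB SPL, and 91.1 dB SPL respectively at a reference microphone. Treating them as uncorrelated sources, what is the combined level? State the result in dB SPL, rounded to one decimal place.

101.0 dB SPL

For uncorrelated sources the intensities add, so convert each level to linear form, sum, and take 10·log₁₀ of the total.
Σ 10^(L/10) = 10^(83.0/10) + 10^(100.4/10) + 10^(91.1/10) = 1.245e+10.
L_total = 10·log₁₀(1.245e+10) = 100.95 dB SPL.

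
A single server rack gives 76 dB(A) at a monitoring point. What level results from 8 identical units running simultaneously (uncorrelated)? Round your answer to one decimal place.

85.0 dB(A)

N identical incoherent sources raise the level by 10·log₁₀ N.
L_total = 76 + 10·log₁₀(8) = 76 + 9.031 = 85.03 dB(A).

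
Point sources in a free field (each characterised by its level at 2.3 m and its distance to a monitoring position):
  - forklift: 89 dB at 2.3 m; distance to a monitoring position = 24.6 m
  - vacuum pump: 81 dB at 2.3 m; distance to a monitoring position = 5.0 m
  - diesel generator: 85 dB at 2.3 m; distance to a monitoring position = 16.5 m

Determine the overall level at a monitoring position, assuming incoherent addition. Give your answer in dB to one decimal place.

76.0 dB

Apply inverse-square spreading to bring every level to the receiver, then sum 10^(L/10).
forklift: 89 − 20·log₁₀(24.6/2.3) = 89 − 20.58 = 68.42 dB.
vacuum pump: 81 − 20·log₁₀(5.0/2.3) = 81 − 6.74 = 74.26 dB.
diesel generator: 85 − 20·log₁₀(16.5/2.3) = 85 − 17.12 = 67.88 dB.
Σ 10^(L/10) = 3.973e+07 → L_total = 10·log₁₀(3.973e+07) = 75.99 dB.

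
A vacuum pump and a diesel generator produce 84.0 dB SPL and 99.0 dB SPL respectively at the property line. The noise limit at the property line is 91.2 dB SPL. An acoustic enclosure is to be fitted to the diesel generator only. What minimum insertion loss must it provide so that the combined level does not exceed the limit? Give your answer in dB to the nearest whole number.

9 dB

The untreated sources together contribute 10^(84.0/10) = 2.512e+08, i.e. 84.00 dB SPL.
To meet 91.2 dB SPL overall, the treated diesel generator may contribute at most 10^(91.2/10) − 2.512e+08 = 1.067e+09, i.e. 90.28 dB SPL.
So the diesel generator must be reduced from 99.0 to 90.28 dB SPL: IL = 8.72 dB.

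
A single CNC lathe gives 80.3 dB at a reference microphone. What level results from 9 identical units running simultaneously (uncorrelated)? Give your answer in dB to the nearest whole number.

L_total = L₁ + 10·log₁₀ N for N identical incoherent sources.
L_total = 80.3 + 10·log₁₀(9) = 80.3 + 9.542 = 89.84 dB.

90 dB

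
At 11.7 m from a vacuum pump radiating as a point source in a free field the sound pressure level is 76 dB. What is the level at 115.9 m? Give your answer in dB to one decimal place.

For a point source, L₂ = L₁ − 20·log₁₀(r₂/r₁).
L₂ = 76 − 20·log₁₀(115.9/11.7) = 76 − 19.918 = 56.08 dB.

56.1 dB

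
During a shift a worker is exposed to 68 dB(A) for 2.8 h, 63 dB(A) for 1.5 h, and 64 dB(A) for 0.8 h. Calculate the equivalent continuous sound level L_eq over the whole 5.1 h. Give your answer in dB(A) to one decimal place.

66.5 dB(A)

L_eq = 10·log₁₀[(1/T)·Σ tᵢ·10^(Lᵢ/10)] with T = 5.1 h.
Σ tᵢ·10^(Lᵢ/10) = 2.8·10^(68/10) + 1.5·10^(63/10) + 0.8·10^(64/10) = 2.267e+07.
L_eq = 10·log₁₀(2.267e+07/5.1) = 66.48 dB(A).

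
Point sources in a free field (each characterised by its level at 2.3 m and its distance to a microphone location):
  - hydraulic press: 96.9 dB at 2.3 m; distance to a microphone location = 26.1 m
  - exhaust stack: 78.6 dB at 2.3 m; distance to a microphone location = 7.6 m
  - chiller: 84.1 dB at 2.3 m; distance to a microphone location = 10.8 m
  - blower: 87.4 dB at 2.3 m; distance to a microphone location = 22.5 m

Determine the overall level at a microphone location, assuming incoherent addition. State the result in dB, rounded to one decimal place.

77.9 dB

Apply inverse-square spreading to bring every level to the receiver, then sum 10^(L/10).
hydraulic press: 96.9 − 20·log₁₀(26.1/2.3) = 96.9 − 21.10 = 75.80 dB.
exhaust stack: 78.6 − 20·log₁₀(7.6/2.3) = 78.6 − 10.38 = 68.22 dB.
chiller: 84.1 − 20·log₁₀(10.8/2.3) = 84.1 − 13.43 = 70.67 dB.
blower: 87.4 − 20·log₁₀(22.5/2.3) = 87.4 − 19.81 = 67.59 dB.
Σ 10^(L/10) = 6.207e+07 → L_total = 10·log₁₀(6.207e+07) = 77.93 dB.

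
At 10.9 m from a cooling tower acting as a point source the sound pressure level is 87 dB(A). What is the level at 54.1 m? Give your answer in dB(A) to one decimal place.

For a point source, L₂ = L₁ − 20·log₁₀(r₂/r₁).
L₂ = 87 − 20·log₁₀(54.1/10.9) = 87 − 13.915 = 73.08 dB(A).

73.1 dB(A)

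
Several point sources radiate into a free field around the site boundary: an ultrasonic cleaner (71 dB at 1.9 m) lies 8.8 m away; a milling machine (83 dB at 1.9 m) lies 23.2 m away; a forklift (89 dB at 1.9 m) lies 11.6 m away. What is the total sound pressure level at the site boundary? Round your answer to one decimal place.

73.7 dB

Apply inverse-square spreading to bring every level to the receiver, then sum 10^(L/10).
ultrasonic cleaner: 71 − 20·log₁₀(8.8/1.9) = 71 − 13.31 = 57.69 dB.
milling machine: 83 − 20·log₁₀(23.2/1.9) = 83 − 21.73 = 61.27 dB.
forklift: 89 − 20·log₁₀(11.6/1.9) = 89 − 15.71 = 73.29 dB.
Σ 10^(L/10) = 2.324e+07 → L_total = 10·log₁₀(2.324e+07) = 73.66 dB.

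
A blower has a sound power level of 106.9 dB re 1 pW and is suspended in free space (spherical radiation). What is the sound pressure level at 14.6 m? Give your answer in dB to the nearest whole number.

The power spreads over a sphere of area 4π·r², so L_p = L_w − 10·log₁₀(4π·r²).
4π·r² = 2679 m², 10·log₁₀ of that is 34.279 dB.
L_p = 106.9 − 34.279 = 72.62 dB.

73 dB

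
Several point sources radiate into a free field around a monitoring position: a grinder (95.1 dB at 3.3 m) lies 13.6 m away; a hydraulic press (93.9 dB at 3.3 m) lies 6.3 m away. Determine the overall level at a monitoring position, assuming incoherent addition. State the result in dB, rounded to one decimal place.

89.4 dB

Propagate each source to the receiver with L = L_ref − 20·log₁₀(r/r_ref), then add intensities.
grinder: 95.1 − 20·log₁₀(13.6/3.3) = 95.1 − 12.30 = 82.80 dB.
hydraulic press: 93.9 − 20·log₁₀(6.3/3.3) = 93.9 − 5.62 = 88.28 dB.
Σ 10^(L/10) = 8.640e+08 → L_total = 10·log₁₀(8.640e+08) = 89.37 dB.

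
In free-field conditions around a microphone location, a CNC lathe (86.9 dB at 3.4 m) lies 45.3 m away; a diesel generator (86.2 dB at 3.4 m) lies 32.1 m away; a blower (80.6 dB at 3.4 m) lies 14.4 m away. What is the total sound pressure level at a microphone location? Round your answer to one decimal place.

Apply inverse-square spreading to bring every level to the receiver, then sum 10^(L/10).
CNC lathe: 86.9 − 20·log₁₀(45.3/3.4) = 86.9 − 22.49 = 64.41 dB.
diesel generator: 86.2 − 20·log₁₀(32.1/3.4) = 86.2 − 19.50 = 66.70 dB.
blower: 80.6 − 20·log₁₀(14.4/3.4) = 80.6 − 12.54 = 68.06 dB.
Σ 10^(L/10) = 1.384e+07 → L_total = 10·log₁₀(1.384e+07) = 71.41 dB.

71.4 dB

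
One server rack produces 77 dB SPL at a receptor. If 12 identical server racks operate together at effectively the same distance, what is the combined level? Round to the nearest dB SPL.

88 dB SPL

With 12 equal, uncorrelated contributions the intensity is 12× that of one unit, giving a rise of 10·log₁₀ 12.
L_total = 77 + 10·log₁₀(12) = 77 + 10.792 = 87.79 dB SPL.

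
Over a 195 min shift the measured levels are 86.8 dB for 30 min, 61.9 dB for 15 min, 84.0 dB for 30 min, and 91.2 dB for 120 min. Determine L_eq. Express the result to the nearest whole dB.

90 dB

The energy average is taken in the linear domain: L_eq = 10·log₁₀[(Σ tᵢ·10^(Lᵢ/10))/T], T = 195 min.
Σ tᵢ·10^(Lᵢ/10) = 30·10^(86.8/10) + 15·10^(61.9/10) + 30·10^(84.0/10) + 120·10^(91.2/10) = 1.801e+11.
L_eq = 10·log₁₀(1.801e+11/195) = 89.65 dB.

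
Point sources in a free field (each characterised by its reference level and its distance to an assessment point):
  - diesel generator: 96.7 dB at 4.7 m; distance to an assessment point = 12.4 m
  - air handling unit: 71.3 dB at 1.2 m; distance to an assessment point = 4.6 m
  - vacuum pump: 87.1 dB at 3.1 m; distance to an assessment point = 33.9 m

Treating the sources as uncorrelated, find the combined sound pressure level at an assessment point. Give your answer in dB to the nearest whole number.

88 dB

Propagate each source to the receiver with L = L_ref − 20·log₁₀(r/r_ref), then add intensities.
diesel generator: 96.7 − 20·log₁₀(12.4/4.7) = 96.7 − 8.43 = 88.27 dB.
air handling unit: 71.3 − 20·log₁₀(4.6/1.2) = 71.3 − 11.67 = 59.63 dB.
vacuum pump: 87.1 − 20·log₁₀(33.9/3.1) = 87.1 − 20.78 = 66.32 dB.
Σ 10^(L/10) = 6.772e+08 → L_total = 10·log₁₀(6.772e+08) = 88.31 dB.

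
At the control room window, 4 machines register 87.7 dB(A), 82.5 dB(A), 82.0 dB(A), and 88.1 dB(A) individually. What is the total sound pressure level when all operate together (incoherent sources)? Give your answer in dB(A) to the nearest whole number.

Incoherent sources combine by intensity addition: L_total = 10·log₁₀(Σ 10^(L_i/10)).
Σ 10^(L/10) = 10^(87.7/10) + 10^(82.5/10) + 10^(82.0/10) + 10^(88.1/10) = 1.571e+09.
L_total = 10·log₁₀(1.571e+09) = 91.96 dB(A).

92 dB(A)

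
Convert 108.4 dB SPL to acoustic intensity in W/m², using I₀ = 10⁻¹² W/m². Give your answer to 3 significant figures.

L = 10·log₁₀(I/I₀) ⇒ I = I₀·10^(L/10) = 10⁻¹² × 10^10.84.

0.0692 W/m²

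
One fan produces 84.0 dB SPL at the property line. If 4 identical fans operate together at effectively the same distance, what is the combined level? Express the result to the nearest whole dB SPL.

N identical incoherent sources raise the level by 10·log₁₀ N.
L_total = 84.0 + 10·log₁₀(4) = 84.0 + 6.021 = 90.02 dB SPL.

90 dB SPL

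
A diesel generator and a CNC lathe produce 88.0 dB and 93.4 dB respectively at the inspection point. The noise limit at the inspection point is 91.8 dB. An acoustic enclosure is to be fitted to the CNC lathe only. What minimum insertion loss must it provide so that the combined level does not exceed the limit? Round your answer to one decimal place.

The untreated sources together contribute 10^(88.0/10) = 6.310e+08, i.e. 88.00 dB.
To meet 91.8 dB overall, the treated CNC lathe may contribute at most 10^(91.8/10) − 6.310e+08 = 8.826e+08, i.e. 89.46 dB.
Required insertion loss = 93.4 − 89.46 = 3.94 dB.

3.9 dB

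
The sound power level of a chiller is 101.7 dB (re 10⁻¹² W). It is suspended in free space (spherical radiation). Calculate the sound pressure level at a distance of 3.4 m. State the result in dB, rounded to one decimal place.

Free-field spherical radiation: L_p = L_w − 10·log₁₀(4π·r²), r = 3.4 m.
4π·r² = 145.3 m², 10·log₁₀ of that is 21.622 dB.
L_p = 101.7 − 21.622 = 80.08 dB.

80.1 dB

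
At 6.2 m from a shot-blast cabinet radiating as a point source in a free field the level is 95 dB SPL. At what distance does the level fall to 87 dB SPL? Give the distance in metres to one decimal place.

Point-source spreading drops the level by 20·log₁₀(r₂/r₁); inverting, r₂/r₁ = 10^(ΔL/20).
r₂ = 6.2·10^((95−87)/20) = 6.2·10^(8.0/20) = 15.57 m.

15.6 m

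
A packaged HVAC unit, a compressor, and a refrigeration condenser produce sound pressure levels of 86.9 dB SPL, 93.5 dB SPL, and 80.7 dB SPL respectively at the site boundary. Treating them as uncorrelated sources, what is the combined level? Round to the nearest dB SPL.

95 dB SPL

Incoherent sources combine by intensity addition: L_total = 10·log₁₀(Σ 10^(L_i/10)).
Σ 10^(L/10) = 10^(86.9/10) + 10^(93.5/10) + 10^(80.7/10) = 2.846e+09.
L_total = 10·log₁₀(2.846e+09) = 94.54 dB SPL.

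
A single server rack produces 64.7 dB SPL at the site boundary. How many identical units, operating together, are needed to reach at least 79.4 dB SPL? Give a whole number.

Need L₁ + 10·log₁₀ N ≥ 79.4, i.e. log₁₀ N ≥ 1.47.
N ≥ 10^(14.7/10) = 29.512, so N = 30.

30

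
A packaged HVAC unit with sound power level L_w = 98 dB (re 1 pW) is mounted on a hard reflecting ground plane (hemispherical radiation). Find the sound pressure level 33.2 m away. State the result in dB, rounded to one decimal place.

L_p = L_w − 10·log₁₀(2π·r²) with r = 33.2 m.
2π·r² = 6926 m², 10·log₁₀ of that is 38.405 dB.
L_p = 98 − 38.405 = 59.60 dB.

59.6 dB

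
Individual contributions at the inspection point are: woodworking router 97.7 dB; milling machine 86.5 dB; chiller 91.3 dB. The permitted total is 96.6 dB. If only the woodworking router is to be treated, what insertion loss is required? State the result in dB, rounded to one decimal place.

3.3 dB

Everything except the woodworking router sums to 10^(86.5/10) + 10^(91.3/10) = 1.796e+09 in linear terms, 92.54 dB.
To meet 96.6 dB overall, the treated woodworking router may contribute at most 10^(96.6/10) − 1.796e+09 = 2.775e+09, i.e. 94.43 dB.
So the woodworking router must be reduced from 97.7 to 94.43 dB: IL = 3.27 dB.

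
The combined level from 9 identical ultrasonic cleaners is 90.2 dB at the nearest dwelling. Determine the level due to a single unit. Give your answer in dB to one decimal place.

Dividing the total intensity by 9 lowers the level by 10·log₁₀ 9 = 9.542 dB: L₁ = 90.2 − 9.542.

80.7 dB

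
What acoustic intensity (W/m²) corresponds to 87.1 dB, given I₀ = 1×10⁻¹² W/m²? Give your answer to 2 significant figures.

I = I₀·10^(L/10) = 10⁻¹² × 10^(87.1/10) = 10^(-3.290).

0.00051 W/m²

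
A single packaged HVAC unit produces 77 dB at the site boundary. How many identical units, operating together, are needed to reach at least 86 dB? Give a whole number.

N identical sources give L₁ + 10·log₁₀ N, so require 10·log₁₀ N ≥ 86 − 77 = 9.0 dB.
N ≥ 10^(9.0/10) = 7.943, so N = 8.

8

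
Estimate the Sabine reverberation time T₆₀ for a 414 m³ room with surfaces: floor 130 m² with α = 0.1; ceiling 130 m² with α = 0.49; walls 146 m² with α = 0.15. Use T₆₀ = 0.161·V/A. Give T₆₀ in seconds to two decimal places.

0.68 s

Summing Sᵢαᵢ: 130·0.1 + 130·0.49 + 146·0.15 = 98.60 m².
T₆₀ = 0.161·V/A = 0.161·414/98.60 = 0.676 s.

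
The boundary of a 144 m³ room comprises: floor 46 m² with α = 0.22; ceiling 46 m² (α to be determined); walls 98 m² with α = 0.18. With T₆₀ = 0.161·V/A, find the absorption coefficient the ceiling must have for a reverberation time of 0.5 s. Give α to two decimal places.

From T₆₀ = 0.161·V/A, the target T₆₀ = 0.5 s needs A = 0.161·144/0.5 = 46.37 m².
Absorption from the other surfaces = 46·0.22 + 98·0.18 = 27.76 m², so the ceiling must supply 18.61 m² over 46 m².
α = 18.61/46 = 0.405.

0.40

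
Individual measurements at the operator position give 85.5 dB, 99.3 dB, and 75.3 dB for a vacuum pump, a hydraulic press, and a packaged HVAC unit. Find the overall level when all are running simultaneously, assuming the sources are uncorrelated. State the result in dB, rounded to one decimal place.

99.5 dB

For uncorrelated sources the intensities add, so convert each level to linear form, sum, and take 10·log₁₀ of the total.
Σ 10^(L/10) = 10^(85.5/10) + 10^(99.3/10) + 10^(75.3/10) = 8.900e+09.
L_total = 10·log₁₀(8.900e+09) = 99.49 dB.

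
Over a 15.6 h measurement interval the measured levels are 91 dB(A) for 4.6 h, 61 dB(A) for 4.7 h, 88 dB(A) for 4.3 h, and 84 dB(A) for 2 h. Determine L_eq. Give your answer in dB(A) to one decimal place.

The energy average is taken in the linear domain: L_eq = 10·log₁₀[(Σ tᵢ·10^(Lᵢ/10))/T], T = 15.6 h.
Σ tᵢ·10^(Lᵢ/10) = 4.6·10^(91/10) + 4.7·10^(61/10) + 4.3·10^(88/10) + 2·10^(84/10) = 9.012e+09.
L_eq = 10·log₁₀(9.012e+09/15.6) = 87.62 dB(A).

87.6 dB(A)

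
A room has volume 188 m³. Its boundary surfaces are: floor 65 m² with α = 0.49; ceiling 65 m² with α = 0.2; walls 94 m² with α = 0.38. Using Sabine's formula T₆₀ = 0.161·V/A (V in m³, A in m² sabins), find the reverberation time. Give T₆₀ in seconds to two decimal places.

A = Σ Sᵢαᵢ = 65·0.49 + 65·0.2 + 94·0.38 = 80.57 m².
T₆₀ = 0.161 × 188 / 80.57 = 0.376 s.

0.38 s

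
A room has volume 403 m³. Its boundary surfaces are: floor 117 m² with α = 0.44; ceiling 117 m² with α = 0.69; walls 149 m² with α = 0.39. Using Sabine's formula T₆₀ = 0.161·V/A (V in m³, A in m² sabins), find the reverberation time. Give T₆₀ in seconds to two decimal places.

0.34 s

Summing Sᵢαᵢ: 117·0.44 + 117·0.69 + 149·0.39 = 190.32 m².
T₆₀ = 0.161 × 403 / 190.32 = 0.341 s.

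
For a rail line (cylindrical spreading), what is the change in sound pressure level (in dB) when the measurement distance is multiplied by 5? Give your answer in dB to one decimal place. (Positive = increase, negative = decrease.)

-7.0 dB

A line source loses 3 dB per doubling of distance; generally ΔL = −10·log₁₀(r₂/r₁).
ΔL = −10·log₁₀(5) = -6.99 dB.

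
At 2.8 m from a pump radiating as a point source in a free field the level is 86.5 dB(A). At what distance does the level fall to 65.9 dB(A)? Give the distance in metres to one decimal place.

For a point source L₁ − L₂ = 20·log₁₀(r₂/r₁), so r₂ = r₁·10^((L₁−L₂)/20).
r₂ = 2.8·10^((86.5−65.9)/20) = 2.8·10^(20.6/20) = 30.00 m.

30.0 m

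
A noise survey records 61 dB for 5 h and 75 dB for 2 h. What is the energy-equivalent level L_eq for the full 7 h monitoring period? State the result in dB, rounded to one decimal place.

70.0 dB

Weight each interval's intensity by its duration and average over T = 7 h:
Σ tᵢ·10^(Lᵢ/10) = 5·10^(61/10) + 2·10^(75/10) = 6.954e+07.
L_eq = 10·log₁₀(6.954e+07/7) = 69.97 dB.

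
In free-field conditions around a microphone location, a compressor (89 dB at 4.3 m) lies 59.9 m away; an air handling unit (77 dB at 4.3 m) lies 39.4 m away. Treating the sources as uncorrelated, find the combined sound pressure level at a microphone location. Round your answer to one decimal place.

First find each source's level at the receiver (point-source: −20·log₁₀(r/r_ref)), then combine on an intensity basis.
compressor: 89 − 20·log₁₀(59.9/4.3) = 89 − 22.88 = 66.12 dB.
air handling unit: 77 − 20·log₁₀(39.4/4.3) = 77 − 19.24 = 57.76 dB.
Σ 10^(L/10) = 4.690e+06 → L_total = 10·log₁₀(4.690e+06) = 66.71 dB.

66.7 dB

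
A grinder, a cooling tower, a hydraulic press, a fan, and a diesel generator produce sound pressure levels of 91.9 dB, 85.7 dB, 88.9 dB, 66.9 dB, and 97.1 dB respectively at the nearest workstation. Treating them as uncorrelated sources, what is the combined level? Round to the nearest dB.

99 dB

For uncorrelated sources the intensities add, so convert each level to linear form, sum, and take 10·log₁₀ of the total.
Σ 10^(L/10) = 10^(91.9/10) + 10^(85.7/10) + 10^(88.9/10) + 10^(66.9/10) + 10^(97.1/10) = 7.830e+09.
L_total = 10·log₁₀(7.830e+09) = 98.94 dB.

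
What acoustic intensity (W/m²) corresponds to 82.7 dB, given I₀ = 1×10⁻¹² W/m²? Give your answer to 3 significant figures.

0.000186 W/m²

I/I₀ = 10^(82.7/10) = 1.862e+08, so I = 1.862e+08 × 10⁻¹² W/m².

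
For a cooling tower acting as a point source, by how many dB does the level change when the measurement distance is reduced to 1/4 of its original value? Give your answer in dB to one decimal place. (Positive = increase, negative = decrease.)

A point source loses 6 dB per doubling of distance; generally ΔL = −20·log₁₀(r₂/r₁).
ΔL = −20·log₁₀(0.25) = +12.04 dB.

+12.0 dB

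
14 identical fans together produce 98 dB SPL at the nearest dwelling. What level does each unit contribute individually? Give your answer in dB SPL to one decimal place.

86.5 dB SPL

For N identical incoherent sources L_total = L₁ + 10·log₁₀ N, so L₁ = 98 − 10·log₁₀(14) = 98 − 11.461.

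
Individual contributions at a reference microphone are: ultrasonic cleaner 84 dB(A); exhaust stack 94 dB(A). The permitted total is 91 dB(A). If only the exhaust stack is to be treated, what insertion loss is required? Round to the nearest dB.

Everything except the exhaust stack sums to 10^(84/10) = 2.512e+08 in linear terms, 84.00 dB(A).
To meet 91 dB(A) overall, the treated exhaust stack may contribute at most 10^(91/10) − 2.512e+08 = 1.008e+09, i.e. 90.03 dB(A).
So the exhaust stack must be reduced from 94 to 90.03 dB(A): IL = 3.97 dB.

4 dB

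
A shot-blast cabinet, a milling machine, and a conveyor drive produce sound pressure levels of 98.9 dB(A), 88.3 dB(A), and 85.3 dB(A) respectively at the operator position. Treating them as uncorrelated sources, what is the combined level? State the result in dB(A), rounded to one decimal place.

Incoherent sources combine by intensity addition: L_total = 10·log₁₀(Σ 10^(L_i/10)).
Σ 10^(L/10) = 10^(98.9/10) + 10^(88.3/10) + 10^(85.3/10) = 8.777e+09.
L_total = 10·log₁₀(8.777e+09) = 99.43 dB(A).

99.4 dB(A)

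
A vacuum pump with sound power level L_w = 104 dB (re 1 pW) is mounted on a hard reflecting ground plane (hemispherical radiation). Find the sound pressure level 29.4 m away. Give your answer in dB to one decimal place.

66.7 dB

The power spreads over a hemisphere of area 2π·r², so L_p = L_w − 10·log₁₀(2π·r²).
2π·r² = 5431 m², 10·log₁₀ of that is 37.349 dB.
L_p = 104 − 37.349 = 66.65 dB.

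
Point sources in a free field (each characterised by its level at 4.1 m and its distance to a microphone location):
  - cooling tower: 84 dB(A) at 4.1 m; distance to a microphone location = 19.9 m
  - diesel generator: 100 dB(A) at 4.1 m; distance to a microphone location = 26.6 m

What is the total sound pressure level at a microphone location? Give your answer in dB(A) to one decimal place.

83.9 dB(A)

Propagate each source to the receiver with L = L_ref − 20·log₁₀(r/r_ref), then add intensities.
cooling tower: 84 − 20·log₁₀(19.9/4.1) = 84 − 13.72 = 70.28 dB(A).
diesel generator: 100 − 20·log₁₀(26.6/4.1) = 100 − 16.24 = 83.76 dB(A).
Σ 10^(L/10) = 2.482e+08 → L_total = 10·log₁₀(2.482e+08) = 83.95 dB(A).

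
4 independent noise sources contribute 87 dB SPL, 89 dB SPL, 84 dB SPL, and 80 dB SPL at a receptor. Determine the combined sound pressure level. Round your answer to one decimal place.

Incoherent sources combine by intensity addition: L_total = 10·log₁₀(Σ 10^(L_i/10)).
Σ 10^(L/10) = 10^(87/10) + 10^(89/10) + 10^(84/10) + 10^(80/10) = 1.647e+09.
L_total = 10·log₁₀(1.647e+09) = 92.17 dB SPL.

92.2 dB SPL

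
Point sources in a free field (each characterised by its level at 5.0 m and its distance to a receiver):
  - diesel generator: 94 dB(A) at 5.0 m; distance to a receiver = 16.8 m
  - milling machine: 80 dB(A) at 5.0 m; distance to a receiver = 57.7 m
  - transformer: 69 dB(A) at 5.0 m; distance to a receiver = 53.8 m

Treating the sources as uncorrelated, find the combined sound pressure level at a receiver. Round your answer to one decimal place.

83.5 dB(A)

First find each source's level at the receiver (point-source: −20·log₁₀(r/r_ref)), then combine on an intensity basis.
diesel generator: 94 − 20·log₁₀(16.8/5.0) = 94 − 10.53 = 83.47 dB(A).
milling machine: 80 − 20·log₁₀(57.7/5.0) = 80 − 21.24 = 58.76 dB(A).
transformer: 69 − 20·log₁₀(53.8/5.0) = 69 − 20.64 = 48.36 dB(A).
Σ 10^(L/10) = 2.233e+08 → L_total = 10·log₁₀(2.233e+08) = 83.49 dB(A).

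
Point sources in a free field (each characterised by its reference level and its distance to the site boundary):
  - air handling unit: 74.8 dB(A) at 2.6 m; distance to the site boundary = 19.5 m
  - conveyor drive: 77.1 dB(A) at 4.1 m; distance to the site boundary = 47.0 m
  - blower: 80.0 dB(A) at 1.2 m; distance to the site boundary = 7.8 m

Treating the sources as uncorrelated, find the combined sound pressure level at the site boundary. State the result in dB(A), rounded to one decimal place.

Apply inverse-square spreading to bring every level to the receiver, then sum 10^(L/10).
air handling unit: 74.8 − 20·log₁₀(19.5/2.6) = 74.8 − 17.50 = 57.30 dB(A).
conveyor drive: 77.1 − 20·log₁₀(47.0/4.1) = 77.1 − 21.19 = 55.91 dB(A).
blower: 80.0 − 20·log₁₀(7.8/1.2) = 80.0 − 16.26 = 63.74 dB(A).
Σ 10^(L/10) = 3.294e+06 → L_total = 10·log₁₀(3.294e+06) = 65.18 dB(A).

65.2 dB(A)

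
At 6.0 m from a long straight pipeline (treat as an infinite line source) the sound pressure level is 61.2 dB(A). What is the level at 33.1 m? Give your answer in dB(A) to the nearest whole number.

54 dB(A)

Cylindrical spreading from a line source gives a 10·log₁₀(r₂/r₁) drop.
L₂ = 61.2 − 10·log₁₀(33.1/6.0) = 61.2 − 7.417 = 53.78 dB(A).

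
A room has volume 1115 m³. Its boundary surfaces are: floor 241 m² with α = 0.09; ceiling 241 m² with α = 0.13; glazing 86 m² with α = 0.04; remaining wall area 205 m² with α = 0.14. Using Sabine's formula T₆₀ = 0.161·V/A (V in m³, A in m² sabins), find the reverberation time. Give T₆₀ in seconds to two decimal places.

2.11 s

Total absorption A = 241·0.09 + 241·0.13 + 86·0.04 + 205·0.14 = 85.16 m² sabins.
T₆₀ = 0.161 × 1115 / 85.16 = 2.108 s.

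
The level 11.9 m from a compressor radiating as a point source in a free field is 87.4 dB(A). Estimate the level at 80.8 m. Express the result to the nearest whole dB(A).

71 dB(A)

Point-source attenuation: ΔL = 20·log₁₀(r₂/r₁) = 20·log₁₀(80.8/11.9) = 16.637 dB.
L₂ = 87.4 − 20·log₁₀(80.8/11.9) = 87.4 − 16.637 = 70.76 dB(A).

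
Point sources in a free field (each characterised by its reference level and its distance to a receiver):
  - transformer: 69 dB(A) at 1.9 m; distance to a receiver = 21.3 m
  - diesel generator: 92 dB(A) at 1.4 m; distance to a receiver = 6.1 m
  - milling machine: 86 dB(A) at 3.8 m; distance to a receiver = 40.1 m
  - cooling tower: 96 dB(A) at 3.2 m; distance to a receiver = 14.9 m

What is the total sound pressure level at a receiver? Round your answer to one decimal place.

First find each source's level at the receiver (point-source: −20·log₁₀(r/r_ref)), then combine on an intensity basis.
transformer: 69 − 20·log₁₀(21.3/1.9) = 69 − 20.99 = 48.01 dB(A).
diesel generator: 92 − 20·log₁₀(6.1/1.4) = 92 − 12.78 = 79.22 dB(A).
milling machine: 86 − 20·log₁₀(40.1/3.8) = 86 − 20.47 = 65.53 dB(A).
cooling tower: 96 − 20·log₁₀(14.9/3.2) = 96 − 13.36 = 82.64 dB(A).
Σ 10^(L/10) = 2.707e+08 → L_total = 10·log₁₀(2.707e+08) = 84.33 dB(A).

84.3 dB(A)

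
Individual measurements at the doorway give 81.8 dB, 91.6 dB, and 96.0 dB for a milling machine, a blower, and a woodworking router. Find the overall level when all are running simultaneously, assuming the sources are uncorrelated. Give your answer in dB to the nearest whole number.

97 dB

For uncorrelated sources the intensities add, so convert each level to linear form, sum, and take 10·log₁₀ of the total.
Σ 10^(L/10) = 10^(81.8/10) + 10^(91.6/10) + 10^(96.0/10) = 5.578e+09.
L_total = 10·log₁₀(5.578e+09) = 97.46 dB.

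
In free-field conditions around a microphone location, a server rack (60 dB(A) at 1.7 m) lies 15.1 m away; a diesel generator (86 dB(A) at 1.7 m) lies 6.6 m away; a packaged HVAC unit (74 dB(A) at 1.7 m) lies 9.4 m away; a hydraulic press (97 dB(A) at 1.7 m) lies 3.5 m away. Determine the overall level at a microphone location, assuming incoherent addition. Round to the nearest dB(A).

91 dB(A)

First find each source's level at the receiver (point-source: −20·log₁₀(r/r_ref)), then combine on an intensity basis.
server rack: 60 − 20·log₁₀(15.1/1.7) = 60 − 18.97 = 41.03 dB(A).
diesel generator: 86 − 20·log₁₀(6.6/1.7) = 86 − 11.78 = 74.22 dB(A).
packaged HVAC unit: 74 − 20·log₁₀(9.4/1.7) = 74 − 14.85 = 59.15 dB(A).
hydraulic press: 97 − 20·log₁₀(3.5/1.7) = 97 − 6.27 = 90.73 dB(A).
Σ 10^(L/10) = 1.210e+09 → L_total = 10·log₁₀(1.210e+09) = 90.83 dB(A).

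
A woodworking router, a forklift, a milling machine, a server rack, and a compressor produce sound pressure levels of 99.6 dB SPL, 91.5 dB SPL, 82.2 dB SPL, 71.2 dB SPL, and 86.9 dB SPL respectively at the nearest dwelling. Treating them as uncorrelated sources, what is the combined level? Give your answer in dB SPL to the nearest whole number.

100 dB SPL

For uncorrelated sources the intensities add, so convert each level to linear form, sum, and take 10·log₁₀ of the total.
Σ 10^(L/10) = 10^(99.6/10) + 10^(91.5/10) + 10^(82.2/10) + 10^(71.2/10) + 10^(86.9/10) = 1.120e+10.
L_total = 10·log₁₀(1.120e+10) = 100.49 dB SPL.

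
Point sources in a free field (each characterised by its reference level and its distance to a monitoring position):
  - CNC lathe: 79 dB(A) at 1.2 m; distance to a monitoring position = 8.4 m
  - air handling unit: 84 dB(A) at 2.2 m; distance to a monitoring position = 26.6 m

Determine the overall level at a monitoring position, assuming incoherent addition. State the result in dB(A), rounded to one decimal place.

65.2 dB(A)

First find each source's level at the receiver (point-source: −20·log₁₀(r/r_ref)), then combine on an intensity basis.
CNC lathe: 79 − 20·log₁₀(8.4/1.2) = 79 − 16.90 = 62.10 dB(A).
air handling unit: 84 − 20·log₁₀(26.6/2.2) = 84 − 21.65 = 62.35 dB(A).
Σ 10^(L/10) = 3.339e+06 → L_total = 10·log₁₀(3.339e+06) = 65.24 dB(A).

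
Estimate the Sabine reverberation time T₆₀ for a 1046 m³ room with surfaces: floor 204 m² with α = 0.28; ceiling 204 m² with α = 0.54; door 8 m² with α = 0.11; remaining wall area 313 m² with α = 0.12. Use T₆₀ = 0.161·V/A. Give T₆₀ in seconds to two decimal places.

0.82 s

Total absorption A = 204·0.28 + 204·0.54 + 8·0.11 + 313·0.12 = 205.72 m² sabins.
T₆₀ = 0.161 × 1046 / 205.72 = 0.819 s.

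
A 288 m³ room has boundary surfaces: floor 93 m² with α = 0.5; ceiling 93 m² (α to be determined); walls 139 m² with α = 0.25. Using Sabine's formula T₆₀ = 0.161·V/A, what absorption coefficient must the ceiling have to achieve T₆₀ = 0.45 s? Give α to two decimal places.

From T₆₀ = 0.161·V/A, the target T₆₀ = 0.45 s needs A = 0.161·288/0.45 = 103.04 m².
Absorption from the other surfaces = 93·0.5 + 139·0.25 = 81.25 m², so the ceiling must supply 21.79 m² over 93 m².
α = 21.79/93 = 0.234.

0.23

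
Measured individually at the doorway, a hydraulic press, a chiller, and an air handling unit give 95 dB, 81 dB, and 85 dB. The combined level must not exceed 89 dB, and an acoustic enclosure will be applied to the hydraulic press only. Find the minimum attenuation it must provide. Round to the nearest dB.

The untreated sources together contribute 10^(81/10) + 10^(85/10) = 4.421e+08, i.e. 86.46 dB.
To meet 89 dB overall, the treated hydraulic press may contribute at most 10^(89/10) − 4.421e+08 = 3.522e+08, i.e. 85.47 dB.
Required insertion loss = 95 − 85.47 = 9.53 dB.

10 dB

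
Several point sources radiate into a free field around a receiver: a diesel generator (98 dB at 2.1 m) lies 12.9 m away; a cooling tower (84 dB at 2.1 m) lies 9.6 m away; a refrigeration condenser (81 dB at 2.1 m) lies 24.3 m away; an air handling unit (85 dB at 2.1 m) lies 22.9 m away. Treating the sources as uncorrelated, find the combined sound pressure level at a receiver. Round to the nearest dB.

First find each source's level at the receiver (point-source: −20·log₁₀(r/r_ref)), then combine on an intensity basis.
diesel generator: 98 − 20·log₁₀(12.9/2.1) = 98 − 15.77 = 82.23 dB.
cooling tower: 84 − 20·log₁₀(9.6/2.1) = 84 − 13.20 = 70.80 dB.
refrigeration condenser: 81 − 20·log₁₀(24.3/2.1) = 81 − 21.27 = 59.73 dB.
air handling unit: 85 − 20·log₁₀(22.9/2.1) = 85 − 20.75 = 64.25 dB.
Σ 10^(L/10) = 1.828e+08 → L_total = 10·log₁₀(1.828e+08) = 82.62 dB.

83 dB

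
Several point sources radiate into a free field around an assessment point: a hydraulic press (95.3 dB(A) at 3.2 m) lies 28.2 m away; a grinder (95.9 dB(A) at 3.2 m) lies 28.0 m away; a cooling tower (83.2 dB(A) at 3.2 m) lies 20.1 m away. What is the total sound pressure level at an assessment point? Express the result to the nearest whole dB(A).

80 dB(A)

First find each source's level at the receiver (point-source: −20·log₁₀(r/r_ref)), then combine on an intensity basis.
hydraulic press: 95.3 − 20·log₁₀(28.2/3.2) = 95.3 − 18.90 = 76.40 dB(A).
grinder: 95.9 − 20·log₁₀(28.0/3.2) = 95.9 − 18.84 = 77.06 dB(A).
cooling tower: 83.2 − 20·log₁₀(20.1/3.2) = 83.2 − 15.96 = 67.24 dB(A).
Σ 10^(L/10) = 9.974e+07 → L_total = 10·log₁₀(9.974e+07) = 79.99 dB(A).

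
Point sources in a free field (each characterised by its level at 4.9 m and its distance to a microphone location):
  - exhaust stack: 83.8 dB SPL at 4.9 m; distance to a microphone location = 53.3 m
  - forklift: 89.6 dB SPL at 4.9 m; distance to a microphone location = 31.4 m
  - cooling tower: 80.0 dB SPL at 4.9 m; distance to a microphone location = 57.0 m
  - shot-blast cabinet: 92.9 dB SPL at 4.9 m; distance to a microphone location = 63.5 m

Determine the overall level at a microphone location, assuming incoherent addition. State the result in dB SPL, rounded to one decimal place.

Apply inverse-square spreading to bring every level to the receiver, then sum 10^(L/10).
exhaust stack: 83.8 − 20·log₁₀(53.3/4.9) = 83.8 − 20.73 = 63.07 dB SPL.
forklift: 89.6 − 20·log₁₀(31.4/4.9) = 89.6 − 16.13 = 73.47 dB SPL.
cooling tower: 80.0 − 20·log₁₀(57.0/4.9) = 80.0 − 21.31 = 58.69 dB SPL.
shot-blast cabinet: 92.9 − 20·log₁₀(63.5/4.9) = 92.9 − 22.25 = 70.65 dB SPL.
Σ 10^(L/10) = 3.659e+07 → L_total = 10·log₁₀(3.659e+07) = 75.63 dB SPL.

75.6 dB SPL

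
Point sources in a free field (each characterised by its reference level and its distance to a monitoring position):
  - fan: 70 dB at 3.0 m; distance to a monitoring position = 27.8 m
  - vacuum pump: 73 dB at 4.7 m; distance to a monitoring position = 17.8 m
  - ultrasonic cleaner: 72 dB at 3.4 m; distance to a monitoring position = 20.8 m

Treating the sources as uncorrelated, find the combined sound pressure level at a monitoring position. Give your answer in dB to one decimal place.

62.9 dB

First find each source's level at the receiver (point-source: −20·log₁₀(r/r_ref)), then combine on an intensity basis.
fan: 70 − 20·log₁₀(27.8/3.0) = 70 − 19.34 = 50.66 dB.
vacuum pump: 73 − 20·log₁₀(17.8/4.7) = 73 − 11.57 = 61.43 dB.
ultrasonic cleaner: 72 − 20·log₁₀(20.8/3.4) = 72 − 15.73 = 56.27 dB.
Σ 10^(L/10) = 1.931e+06 → L_total = 10·log₁₀(1.931e+06) = 62.86 dB.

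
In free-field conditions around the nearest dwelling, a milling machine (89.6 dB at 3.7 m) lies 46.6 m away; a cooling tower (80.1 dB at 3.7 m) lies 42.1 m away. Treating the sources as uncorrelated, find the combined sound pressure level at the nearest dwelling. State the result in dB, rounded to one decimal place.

Propagate each source to the receiver with L = L_ref − 20·log₁₀(r/r_ref), then add intensities.
milling machine: 89.6 − 20·log₁₀(46.6/3.7) = 89.6 − 22.00 = 67.60 dB.
cooling tower: 80.1 − 20·log₁₀(42.1/3.7) = 80.1 − 21.12 = 58.98 dB.
Σ 10^(L/10) = 6.540e+06 → L_total = 10·log₁₀(6.540e+06) = 68.16 dB.

68.2 dB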